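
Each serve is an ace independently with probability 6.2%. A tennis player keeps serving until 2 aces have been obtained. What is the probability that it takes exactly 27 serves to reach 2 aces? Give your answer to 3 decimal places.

Y = trial on which the second success occurs; negative binomial, r=2, p=0.062.
P(Y=27) = C(26,1) · p^2 · (1−p)^25
= 26 · 0.003844 · 0.20187 = 0.02018

0.020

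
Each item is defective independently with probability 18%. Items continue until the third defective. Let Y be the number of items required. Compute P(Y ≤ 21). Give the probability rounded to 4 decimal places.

0.7563

Finishing within 21 items ⇔ at least 3 successes in the first 21. With X ~ Binomial(21, 0.18), P(Y ≤ 21) = 1 − P(X ≤ 2).
  k=0: C(21,0)·0.18^0·0.82^21 = 0.015491
  k=1: C(21,1)·0.18^1·0.82^20 = 0.071412
  k=2: C(21,2)·0.18^2·0.82^19 = 0.156757
1 − 0.243660 = 0.756340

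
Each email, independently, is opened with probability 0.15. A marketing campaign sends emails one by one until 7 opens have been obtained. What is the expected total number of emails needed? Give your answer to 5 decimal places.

46.66667

Y = total emails until the seventh success; negative binomial with r=7, p=0.15.
E[Y] = r / p = 7 / 0.15 = 46.6666667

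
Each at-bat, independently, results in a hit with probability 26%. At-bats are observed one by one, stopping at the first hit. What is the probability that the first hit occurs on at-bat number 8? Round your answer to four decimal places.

0.0316

Geometric (trials to first success), p = 0.26.
P(Y = 8) = (1−p)^7 · p = 0.12151 · 0.26 = 0.031593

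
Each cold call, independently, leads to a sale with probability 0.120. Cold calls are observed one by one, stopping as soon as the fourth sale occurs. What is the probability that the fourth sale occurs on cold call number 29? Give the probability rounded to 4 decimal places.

Y = trial on which the fourth success occurs; negative binomial, r=4, p=0.12.
P(Y=29) = C(28,3) · p^4 · (1−p)^25
= 3276 · 0.00020736 · 0.040932 = 0.027806

0.0278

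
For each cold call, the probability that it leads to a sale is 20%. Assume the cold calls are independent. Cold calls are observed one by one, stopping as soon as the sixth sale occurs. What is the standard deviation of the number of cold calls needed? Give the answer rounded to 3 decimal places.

10.954

Y = total cold calls until the sixth success; negative binomial with r=6, p=0.20.
SD(Y) = √[r(1−p)/p²] = √(120.00000) = 10.95445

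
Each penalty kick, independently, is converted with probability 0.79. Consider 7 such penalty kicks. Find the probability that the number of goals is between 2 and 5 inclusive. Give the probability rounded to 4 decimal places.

0.4501

X ~ Binomial(7, 0.79); P(2 ≤ X ≤ 5) = Σ C(7,k) p^k (1−p)^(7−k) over k:
  k=2: C(7,2)·0.79^2·0.21^5 = 0.005353
  k=3: C(7,3)·0.79^3·0.21^4 = 0.033560
  k=4: C(7,4)·0.79^4·0.21^3 = 0.126251
  k=5: C(7,5)·0.79^5·0.21^2 = 0.284966
Total = 0.450130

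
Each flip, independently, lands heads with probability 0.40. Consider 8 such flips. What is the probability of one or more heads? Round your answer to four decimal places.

P(at least one) = 1 − P(none) = 1 − (1 − 0.40)^8
= 1 − 0.016796 = 0.983204

0.9832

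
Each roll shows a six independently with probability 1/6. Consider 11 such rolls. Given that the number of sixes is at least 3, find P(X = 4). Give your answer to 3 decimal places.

0.260

X ~ Binomial(11, 0.166667). Want P(X=4 | X≥3) = P(X=4) / P(X≥3).
P(X=4) = C(11,4)·0.166667^4·0.833333^7 = 0.07106
P(X≥3) = 1 − 0.13459 − 0.29609 − 0.29609 = 0.27322
Ratio = 0.07106 / 0.27322 = 0.26009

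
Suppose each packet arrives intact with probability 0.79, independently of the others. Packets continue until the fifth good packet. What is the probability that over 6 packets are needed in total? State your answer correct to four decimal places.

0.3692

Needing more than 6 packets ⇔ fewer than 5 successes in the first 6. With X ~ Binomial(6, 0.79), P(Y > 6) = P(X ≤ 4).
  k=0: C(6,0)·0.79^0·0.21^6 = 0.000086
  k=1: C(6,1)·0.79^1·0.21^5 = 0.001936
  k=2: C(6,2)·0.79^2·0.21^4 = 0.018206
  k=3: C(6,3)·0.79^3·0.21^3 = 0.091321
  k=4: C(6,4)·0.79^4·0.21^2 = 0.257655
P(X ≤ 4) = 0.369203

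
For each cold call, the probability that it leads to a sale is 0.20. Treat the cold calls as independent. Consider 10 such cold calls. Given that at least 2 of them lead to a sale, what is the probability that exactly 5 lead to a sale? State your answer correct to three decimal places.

X ~ Binomial(10, 0.20). Want P(X=5 | X≥2) = P(X=5) / P(X≥2).
P(X=5) = C(10,5)·0.20^5·0.80^5 = 0.02642
P(X≥2) = 1 − 0.10737 − 0.26844 = 0.62419
Ratio = 0.02642 / 0.62419 = 0.04233

0.042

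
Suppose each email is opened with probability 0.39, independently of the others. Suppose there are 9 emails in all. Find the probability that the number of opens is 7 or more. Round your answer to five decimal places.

0.02153

X ~ Binomial(9, 0.39); P(X ≥ 7) = Σ C(9,k) p^k (1−p)^(9−k) over k:
  k=7: C(9,7)·0.39^7·0.61^2 = 0.0183829
  k=8: C(9,8)·0.39^8·0.61^1 = 0.0029383
  k=9: C(9,9)·0.39^9·0.61^0 = 0.0002087
Total = 0.0215299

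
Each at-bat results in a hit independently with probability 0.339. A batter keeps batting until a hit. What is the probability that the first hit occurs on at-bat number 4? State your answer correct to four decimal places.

0.0979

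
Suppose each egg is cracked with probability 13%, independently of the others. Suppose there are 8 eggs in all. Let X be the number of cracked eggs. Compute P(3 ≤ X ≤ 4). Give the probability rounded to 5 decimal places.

X ~ Binomial(8, 0.13); P(3 ≤ X ≤ 4) = Σ C(8,k) p^k (1−p)^(8−k) over k:
  k=3: C(8,3)·0.13^3·0.87^5 = 0.0613217
  k=4: C(8,4)·0.13^4·0.87^4 = 0.0114538
Total = 0.0727755

0.07278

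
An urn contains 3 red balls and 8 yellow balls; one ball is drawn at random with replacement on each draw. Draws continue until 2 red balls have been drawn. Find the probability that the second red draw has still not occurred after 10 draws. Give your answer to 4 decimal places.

0.1966

Needing more than 10 draws ⇔ fewer than 2 successes in the first 10. With X ~ Binomial(10, 0.272727), P(Y > 10) = P(X ≤ 1).
  k=0: C(10,0)·0.272727^0·0.727273^10 = 0.041397
  k=1: C(10,1)·0.272727^1·0.727273^9 = 0.155240
P(X ≤ 1) = 0.196638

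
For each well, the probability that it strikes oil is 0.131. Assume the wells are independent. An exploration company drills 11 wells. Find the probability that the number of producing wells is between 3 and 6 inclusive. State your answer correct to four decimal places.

X ~ Binomial(11, 0.131); P(3 ≤ X ≤ 6) = Σ C(11,k) p^k (1−p)^(11−k) over k:
  k=3: C(11,3)·0.131^3·0.869^8 = 0.120630
  k=4: C(11,4)·0.131^4·0.869^7 = 0.036370
  k=5: C(11,5)·0.131^5·0.869^6 = 0.007676
  k=6: C(11,6)·0.131^6·0.869^5 = 0.001157
Total = 0.165832

0.1658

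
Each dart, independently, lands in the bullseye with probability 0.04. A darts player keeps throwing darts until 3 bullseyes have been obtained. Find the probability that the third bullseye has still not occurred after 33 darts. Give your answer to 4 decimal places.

0.8558

Needing more than 33 darts ⇔ fewer than 3 successes in the first 33. With X ~ Binomial(33, 0.04), P(Y > 33) = P(X ≤ 2).
  k=0: C(33,0)·0.04^0·0.96^33 = 0.259986
  k=1: C(33,1)·0.04^1·0.96^32 = 0.357481
  k=2: C(33,2)·0.04^2·0.96^31 = 0.238321
P(X ≤ 2) = 0.855789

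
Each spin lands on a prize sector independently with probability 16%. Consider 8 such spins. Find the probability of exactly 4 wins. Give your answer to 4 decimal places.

X ~ Binomial(n=8, p=0.16).
P(X=4) = C(8,4) · p^4 · (1−p)^4
= 70 · 0.00065536 · 0.49787 = 0.022840

0.0228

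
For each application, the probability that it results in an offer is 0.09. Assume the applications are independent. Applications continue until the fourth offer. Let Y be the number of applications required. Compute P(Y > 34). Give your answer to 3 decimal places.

0.633

Needing more than 34 applications ⇔ fewer than 4 successes in the first 34. With X ~ Binomial(34, 0.09), P(Y > 34) = P(X ≤ 3).
  k=0: C(34,0)·0.09^0·0.91^34 = 0.04050
  k=1: C(34,1)·0.09^1·0.91^33 = 0.13617
  k=2: C(34,2)·0.09^2·0.91^32 = 0.22221
  k=3: C(34,3)·0.09^3·0.91^31 = 0.23442
P(X ≤ 3) = 0.63331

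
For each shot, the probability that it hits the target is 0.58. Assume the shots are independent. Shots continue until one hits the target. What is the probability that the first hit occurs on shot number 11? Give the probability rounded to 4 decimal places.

0.0001

Geometric (trials to first success), p = 0.58.
P(Y = 11) = (1−p)^10 · p = 0.0001708 · 0.58 = 0.000099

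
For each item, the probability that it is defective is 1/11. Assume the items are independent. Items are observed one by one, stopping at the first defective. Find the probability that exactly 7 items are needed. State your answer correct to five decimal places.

Geometric (trials to first success), p = 0.090909.
P(Y = 7) = (1−p)^6 · p = 0.56447 · 0.090909 = 0.0513158

0.05132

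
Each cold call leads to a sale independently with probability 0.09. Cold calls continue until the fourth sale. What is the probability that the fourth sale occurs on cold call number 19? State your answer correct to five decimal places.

0.01301

Y = trial on which the fourth success occurs; negative binomial, r=4, p=0.09.
P(Y=19) = C(18,3) · p^4 · (1−p)^15
= 816 · 6.561e-05 · 0.24301 = 0.0130101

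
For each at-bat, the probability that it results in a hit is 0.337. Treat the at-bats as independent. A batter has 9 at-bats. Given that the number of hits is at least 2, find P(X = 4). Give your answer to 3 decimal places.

0.242

X ~ Binomial(9, 0.337). Want P(X=4 | X≥2) = P(X=4) / P(X≥2).
P(X=4) = C(9,4)·0.337^4·0.663^5 = 0.20819
P(X≥2) = 1 − 0.02475 − 0.11323 = 0.86201
Ratio = 0.20819 / 0.86201 = 0.24152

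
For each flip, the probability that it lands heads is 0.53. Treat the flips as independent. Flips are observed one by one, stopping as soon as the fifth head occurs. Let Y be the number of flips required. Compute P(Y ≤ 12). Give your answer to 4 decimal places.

Finishing within 12 flips ⇔ at least 5 successes in the first 12. With X ~ Binomial(12, 0.53), P(Y ≤ 12) = 1 − P(X ≤ 4).
  k=0: C(12,0)·0.53^0·0.47^12 = 0.000116
  k=1: C(12,1)·0.53^1·0.47^11 = 0.001572
  k=2: C(12,2)·0.53^2·0.47^10 = 0.009752
  k=3: C(12,3)·0.53^3·0.47^9 = 0.036655
  k=4: C(12,4)·0.53^4·0.47^8 = 0.093002
1 − 0.141097 = 0.858903

0.8589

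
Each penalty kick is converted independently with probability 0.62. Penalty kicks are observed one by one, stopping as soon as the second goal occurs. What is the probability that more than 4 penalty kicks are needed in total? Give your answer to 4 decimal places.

0.1569

Needing more than 4 penalty kicks ⇔ fewer than 2 successes in the first 4. With X ~ Binomial(4, 0.62), P(Y > 4) = P(X ≤ 1).
  k=0: C(4,0)·0.62^0·0.38^4 = 0.020851
  k=1: C(4,1)·0.62^1·0.38^3 = 0.136083
P(X ≤ 1) = 0.156934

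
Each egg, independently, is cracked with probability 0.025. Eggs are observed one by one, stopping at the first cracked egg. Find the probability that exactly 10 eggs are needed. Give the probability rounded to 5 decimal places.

0.01991

Geometric (trials to first success), p = 0.025.
P(Y = 10) = (1−p)^9 · p = 0.79624 · 0.025 = 0.0199059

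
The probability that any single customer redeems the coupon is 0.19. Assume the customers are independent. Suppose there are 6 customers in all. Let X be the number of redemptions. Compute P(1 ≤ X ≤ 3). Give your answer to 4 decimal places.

0.7035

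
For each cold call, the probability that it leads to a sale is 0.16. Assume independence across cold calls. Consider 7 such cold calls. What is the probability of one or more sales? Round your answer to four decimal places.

P(at least one) = 1 − P(none) = 1 − (1 − 0.16)^7
= 1 − 0.295090 = 0.704910

0.7049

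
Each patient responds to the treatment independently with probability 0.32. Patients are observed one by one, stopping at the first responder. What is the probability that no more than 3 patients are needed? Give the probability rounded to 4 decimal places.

0.6856

Y = number of patients to the first success; geometric, p = 0.32.
P(Y ≤ 3) = 1 − (1−p)^3 = 1 − 0.314432 = 0.685568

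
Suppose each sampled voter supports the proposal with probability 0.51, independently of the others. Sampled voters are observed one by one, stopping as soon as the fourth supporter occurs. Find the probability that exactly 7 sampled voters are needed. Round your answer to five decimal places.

0.15918

Y = trial on which the fourth success occurs; negative binomial, r=4, p=0.51.
P(Y=7) = C(6,3) · p^4 · (1−p)^3
= 20 · 0.067652 · 0.11765 = 0.1591838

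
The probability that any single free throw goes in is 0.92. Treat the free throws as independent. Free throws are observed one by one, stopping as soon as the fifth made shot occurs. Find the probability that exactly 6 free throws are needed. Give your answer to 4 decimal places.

Y = trial on which the fifth success occurs; negative binomial, r=5, p=0.92.
P(Y=6) = C(5,4) · p^5 · (1−p)^1
= 5 · 0.65908 · 0.08 = 0.263633

0.2636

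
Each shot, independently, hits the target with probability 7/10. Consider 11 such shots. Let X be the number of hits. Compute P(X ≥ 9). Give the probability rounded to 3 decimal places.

0.313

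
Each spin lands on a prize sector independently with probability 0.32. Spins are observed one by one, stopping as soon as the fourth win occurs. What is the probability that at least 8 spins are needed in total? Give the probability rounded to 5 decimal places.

Needing more than 7 spins ⇔ fewer than 4 successes in the first 7. With X ~ Binomial(7, 0.32), P(Y > 7) = P(X ≤ 3).
  k=0: C(7,0)·0.32^0·0.68^7 = 0.0672299
  k=1: C(7,1)·0.32^1·0.68^6 = 0.2214632
  k=2: C(7,2)·0.32^2·0.68^5 = 0.3126539
  k=3: C(7,3)·0.32^3·0.68^4 = 0.2452187
P(X ≤ 3) = 0.8465656

0.84657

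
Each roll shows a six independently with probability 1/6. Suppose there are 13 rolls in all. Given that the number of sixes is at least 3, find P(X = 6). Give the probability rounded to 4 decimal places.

X ~ Binomial(13, 0.166667). Want P(X=6 | X≥3) = P(X=6) / P(X≥3).
P(X=6) = C(13,6)·0.166667^6·0.833333^7 = 0.010265
P(X≥3) = 1 − 0.093464 − 0.243006 − 0.291607 = 0.371923
Ratio = 0.010265 / 0.371923 = 0.027599

0.0276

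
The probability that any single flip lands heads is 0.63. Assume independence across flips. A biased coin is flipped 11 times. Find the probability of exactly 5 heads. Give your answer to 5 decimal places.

0.11764

X ~ Binomial(n=11, p=0.63).
P(X=5) = C(11,5) · p^5 · (1−p)^6
= 462 · 0.099244 · 0.0025657 = 0.1176400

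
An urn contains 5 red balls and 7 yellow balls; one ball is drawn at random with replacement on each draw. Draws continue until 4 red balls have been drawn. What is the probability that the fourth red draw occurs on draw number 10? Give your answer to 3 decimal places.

0.100

Y = trial on which the fourth success occurs; negative binomial, r=4, p=0.416667.
P(Y=10) = C(9,3) · p^4 · (1−p)^6
= 84 · 0.030141 · 0.0394 = 0.09976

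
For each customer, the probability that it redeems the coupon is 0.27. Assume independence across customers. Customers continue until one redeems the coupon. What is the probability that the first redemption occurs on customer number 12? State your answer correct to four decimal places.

0.0085

Geometric (trials to first success), p = 0.27.
P(Y = 12) = (1−p)^11 · p = 0.031373 · 0.27 = 0.008471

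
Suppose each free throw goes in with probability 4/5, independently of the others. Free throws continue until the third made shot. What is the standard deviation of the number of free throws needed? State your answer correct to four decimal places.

Y = total free throws until the third success; negative binomial with r=3, p=0.80.
SD(Y) = √[r(1−p)/p²] = √(0.937500) = 0.968246

0.9682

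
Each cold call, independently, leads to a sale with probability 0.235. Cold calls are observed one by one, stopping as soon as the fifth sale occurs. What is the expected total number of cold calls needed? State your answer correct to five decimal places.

Y = total cold calls until the fifth success; negative binomial with r=5, p=0.235.
E[Y] = r / p = 5 / 0.235 = 21.2765957

21.27660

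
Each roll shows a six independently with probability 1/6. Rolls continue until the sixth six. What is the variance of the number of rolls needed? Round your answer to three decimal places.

Y = total rolls until the sixth success; negative binomial with r=6, p=0.166667.
Var(Y) = r(1−p)/p² = 6·0.833333 / 0.166667² = 180.00000

180.000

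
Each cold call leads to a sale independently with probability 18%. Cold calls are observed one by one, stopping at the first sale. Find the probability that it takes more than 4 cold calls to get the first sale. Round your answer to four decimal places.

0.4521

Y = number of cold calls to the first success; geometric, p = 0.18.
P(Y > 4) = P(first 4 all fail) = (1−p)^4 = 0.452122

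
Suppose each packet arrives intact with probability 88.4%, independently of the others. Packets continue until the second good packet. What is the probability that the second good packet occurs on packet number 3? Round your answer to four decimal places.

Y = trial on which the second success occurs; negative binomial, r=2, p=0.884.
P(Y=3) = C(2,1) · p^2 · (1−p)^1
= 2 · 0.78146 · 0.116 = 0.181298

0.1813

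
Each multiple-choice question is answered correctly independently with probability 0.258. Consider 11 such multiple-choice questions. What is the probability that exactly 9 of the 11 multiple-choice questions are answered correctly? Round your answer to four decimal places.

0.0002

X ~ Binomial(n=11, p=0.258).
P(X=9) = C(11,9) · p^9 · (1−p)^2
= 55 · 5.065e-06 · 0.55056 = 0.000153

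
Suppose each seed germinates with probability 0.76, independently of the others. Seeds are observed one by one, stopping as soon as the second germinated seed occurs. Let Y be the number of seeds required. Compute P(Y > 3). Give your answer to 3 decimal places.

0.145

Needing more than 3 seeds ⇔ fewer than 2 successes in the first 3. With X ~ Binomial(3, 0.76), P(Y > 3) = P(X ≤ 1).
  k=0: C(3,0)·0.76^0·0.24^3 = 0.01382
  k=1: C(3,1)·0.76^1·0.24^2 = 0.13133
P(X ≤ 1) = 0.14515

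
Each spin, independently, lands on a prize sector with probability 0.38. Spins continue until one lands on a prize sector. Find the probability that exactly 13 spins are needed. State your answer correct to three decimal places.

Geometric (trials to first success), p = 0.38.
P(Y = 13) = (1−p)^12 · p = 0.0032263 · 0.38 = 0.00123

0.001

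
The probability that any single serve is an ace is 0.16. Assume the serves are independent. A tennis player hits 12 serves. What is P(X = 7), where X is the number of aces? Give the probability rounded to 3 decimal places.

0.001

X ~ Binomial(n=12, p=0.16).
P(X=7) = C(12,7) · p^7 · (1−p)^5
= 792 · 2.6844e-06 · 0.41821 = 0.00089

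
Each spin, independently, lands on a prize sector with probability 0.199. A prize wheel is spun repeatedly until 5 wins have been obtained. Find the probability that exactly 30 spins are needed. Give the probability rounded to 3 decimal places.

0.029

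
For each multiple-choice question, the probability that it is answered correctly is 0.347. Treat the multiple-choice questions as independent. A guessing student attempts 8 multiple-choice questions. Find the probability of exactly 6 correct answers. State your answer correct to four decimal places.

0.0208

X ~ Binomial(n=8, p=0.347).
P(X=6) = C(8,6) · p^6 · (1−p)^2
= 28 · 0.0017457 · 0.42641 = 0.020843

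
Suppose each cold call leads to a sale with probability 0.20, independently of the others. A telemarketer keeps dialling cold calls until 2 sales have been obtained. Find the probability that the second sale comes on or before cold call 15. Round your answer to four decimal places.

0.8329

Finishing within 15 cold calls ⇔ at least 2 successes in the first 15. With X ~ Binomial(15, 0.20), P(Y ≤ 15) = 1 − P(X ≤ 1).
  k=0: C(15,0)·0.20^0·0.80^15 = 0.035184
  k=1: C(15,1)·0.20^1·0.80^14 = 0.131941
1 − 0.167126 = 0.832874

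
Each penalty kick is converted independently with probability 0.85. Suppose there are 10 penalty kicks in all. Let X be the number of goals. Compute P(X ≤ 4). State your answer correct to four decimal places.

X ~ Binomial(10, 0.85); P(X ≤ 4) = Σ C(10,k) p^k (1−p)^(10−k) over k:
  k=0: C(10,0)·0.85^0·0.15^10 = 0.000000
  k=1: C(10,1)·0.85^1·0.15^9 = 0.000000
  k=2: C(10,2)·0.85^2·0.15^8 = 0.000008
  k=3: C(10,3)·0.85^3·0.15^7 = 0.000126
  k=4: C(10,4)·0.85^4·0.15^6 = 0.001249
Total = 0.001383

0.0014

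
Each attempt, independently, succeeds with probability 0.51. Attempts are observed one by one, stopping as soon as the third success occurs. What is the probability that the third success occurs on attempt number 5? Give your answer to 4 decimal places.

Y = trial on which the third success occurs; negative binomial, r=3, p=0.51.
P(Y=5) = C(4,2) · p^3 · (1−p)^2
= 6 · 0.13265 · 0.2401 = 0.191097

0.1911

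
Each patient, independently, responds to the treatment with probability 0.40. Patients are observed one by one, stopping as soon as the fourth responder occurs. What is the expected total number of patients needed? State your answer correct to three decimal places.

Y = total patients until the fourth success; negative binomial with r=4, p=0.40.
E[Y] = r / p = 4 / 0.40 = 10.00000

10.000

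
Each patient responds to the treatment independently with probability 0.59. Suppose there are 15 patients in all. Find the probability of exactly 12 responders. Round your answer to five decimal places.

0.05579

X ~ Binomial(n=15, p=0.59).
P(X=12) = C(15,12) · p^12 · (1−p)^3
= 455 · 0.0017792 · 0.068921 = 0.0557939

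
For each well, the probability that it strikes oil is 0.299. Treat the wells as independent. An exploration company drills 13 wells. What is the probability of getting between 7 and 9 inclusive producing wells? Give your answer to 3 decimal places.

0.061

X ~ Binomial(13, 0.299); P(7 ≤ X ≤ 9) = Σ C(13,k) p^k (1−p)^(13−k) over k:
  k=7: C(13,7)·0.299^7·0.701^6 = 0.04350
  k=8: C(13,8)·0.299^8·0.701^5 = 0.01392
  k=9: C(13,9)·0.299^9·0.701^4 = 0.00330
Total = 0.06072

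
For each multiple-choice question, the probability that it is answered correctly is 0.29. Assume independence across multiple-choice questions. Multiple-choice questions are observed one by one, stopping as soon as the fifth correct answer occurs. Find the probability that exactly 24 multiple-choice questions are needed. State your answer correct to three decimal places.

0.027

Y = trial on which the fifth success occurs; negative binomial, r=5, p=0.29.
P(Y=24) = C(23,4) · p^5 · (1−p)^19
= 8855 · 0.0020511 · 0.0014925 = 0.02711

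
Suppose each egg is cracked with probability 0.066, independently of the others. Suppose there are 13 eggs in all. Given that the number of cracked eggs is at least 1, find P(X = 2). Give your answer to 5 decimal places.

0.27249

X ~ Binomial(13, 0.066). Want P(X=2 | X≥1) = P(X=2) / P(X≥1).
P(X=2) = C(13,2)·0.066^2·0.934^11 = 0.1603238
P(X≥1) = 1 − 0.4116322 = 0.5883678
Ratio = 0.1603238 / 0.5883678 = 0.2724892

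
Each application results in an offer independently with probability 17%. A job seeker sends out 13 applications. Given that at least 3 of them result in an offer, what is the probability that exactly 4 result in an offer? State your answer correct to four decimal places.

X ~ Binomial(13, 0.17). Want P(X=4 | X≥3) = P(X=4) / P(X≥3).
P(X=4) = C(13,4)·0.17^4·0.83^9 = 0.111636
P(X≥3) = 1 − 0.088719 − 0.236227 − 0.290303 = 0.384751
Ratio = 0.111636 / 0.384751 = 0.290151

0.2902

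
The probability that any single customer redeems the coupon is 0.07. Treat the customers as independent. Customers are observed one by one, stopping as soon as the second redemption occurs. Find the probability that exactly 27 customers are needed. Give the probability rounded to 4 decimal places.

0.0208

Y = trial on which the second success occurs; negative binomial, r=2, p=0.07.
P(Y=27) = C(26,1) · p^2 · (1−p)^25
= 26 · 0.0049 · 0.16296 = 0.020761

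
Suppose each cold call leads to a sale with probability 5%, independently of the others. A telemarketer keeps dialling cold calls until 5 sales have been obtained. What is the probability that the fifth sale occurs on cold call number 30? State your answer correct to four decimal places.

0.0021

Y = trial on which the fifth success occurs; negative binomial, r=5, p=0.05.
P(Y=30) = C(29,4) · p^5 · (1−p)^25
= 23751 · 3.125e-07 · 0.27739 = 0.002059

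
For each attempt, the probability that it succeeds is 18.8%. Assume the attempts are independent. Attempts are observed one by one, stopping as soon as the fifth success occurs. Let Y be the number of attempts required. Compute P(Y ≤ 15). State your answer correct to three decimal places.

0.135

Finishing within 15 attempts ⇔ at least 5 successes in the first 15. With X ~ Binomial(15, 0.188), P(Y ≤ 15) = 1 − P(X ≤ 4).
  k=0: C(15,0)·0.188^0·0.812^15 = 0.04399
  k=1: C(15,1)·0.188^1·0.812^14 = 0.15277
  k=2: C(15,2)·0.188^2·0.812^13 = 0.24759
  k=3: C(15,3)·0.188^3·0.812^12 = 0.24840
  k=4: C(15,4)·0.188^4·0.812^11 = 0.17254
1 − 0.86529 = 0.13471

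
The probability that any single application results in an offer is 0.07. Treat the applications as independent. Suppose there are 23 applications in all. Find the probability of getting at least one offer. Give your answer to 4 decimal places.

P(at least one) = 1 − P(none) = 1 − (1 − 0.07)^23
= 1 − 0.188412 = 0.811588

0.8116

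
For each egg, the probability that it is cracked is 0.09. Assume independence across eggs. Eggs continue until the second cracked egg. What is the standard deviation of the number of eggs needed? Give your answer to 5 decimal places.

Y = total eggs until the second success; negative binomial with r=2, p=0.09.
SD(Y) = √[r(1−p)/p²] = √(224.6913580) = 14.9897084

14.98971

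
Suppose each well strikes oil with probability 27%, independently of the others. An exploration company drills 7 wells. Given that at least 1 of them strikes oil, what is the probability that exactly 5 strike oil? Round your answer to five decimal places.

X ~ Binomial(7, 0.27). Want P(X=5 | X≥1) = P(X=5) / P(X≥1).
P(X=5) = C(7,5)·0.27^5·0.73^2 = 0.0160577
P(X≥1) = 1 − 0.1104740 = 0.8895260
Ratio = 0.0160577 / 0.8895260 = 0.0180520

0.01805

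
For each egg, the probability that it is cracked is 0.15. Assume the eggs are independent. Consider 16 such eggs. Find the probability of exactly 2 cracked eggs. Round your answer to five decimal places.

0.27748

X ~ Binomial(n=16, p=0.15).
P(X=2) = C(16,2) · p^2 · (1−p)^14
= 120 · 0.0225 · 0.10277 = 0.2774781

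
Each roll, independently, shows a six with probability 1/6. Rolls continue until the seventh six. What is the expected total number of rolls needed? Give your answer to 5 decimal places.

Y = total rolls until the seventh success; negative binomial with r=7, p=0.166667.
E[Y] = r / p = 7 / 0.166667 = 42.0000000

42.00000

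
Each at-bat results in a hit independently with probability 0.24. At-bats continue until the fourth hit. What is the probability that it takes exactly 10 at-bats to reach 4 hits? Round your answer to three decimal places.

Y = trial on which the fourth success occurs; negative binomial, r=4, p=0.24.
P(Y=10) = C(9,3) · p^4 · (1−p)^6
= 84 · 0.0033178 · 0.1927 = 0.05370

0.054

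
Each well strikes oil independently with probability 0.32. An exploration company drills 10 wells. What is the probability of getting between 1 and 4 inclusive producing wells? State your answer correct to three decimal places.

X ~ Binomial(10, 0.32); P(1 ≤ X ≤ 4) = Σ C(10,k) p^k (1−p)^(10−k) over k:
  k=1: C(10,1)·0.32^1·0.68^9 = 0.09948
  k=2: C(10,2)·0.32^2·0.68^8 = 0.21066
  k=3: C(10,3)·0.32^3·0.68^7 = 0.26436
  k=4: C(10,4)·0.32^4·0.68^6 = 0.21771
Total = 0.79221

0.792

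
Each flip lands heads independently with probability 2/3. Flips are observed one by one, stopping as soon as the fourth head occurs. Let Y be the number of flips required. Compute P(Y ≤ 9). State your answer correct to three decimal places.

0.958

Finishing within 9 flips ⇔ at least 4 successes in the first 9. With X ~ Binomial(9, 0.666667), P(Y ≤ 9) = 1 − P(X ≤ 3).
  k=0: C(9,0)·0.666667^0·0.333333^9 = 0.00005
  k=1: C(9,1)·0.666667^1·0.333333^8 = 0.00091
  k=2: C(9,2)·0.666667^2·0.333333^7 = 0.00732
  k=3: C(9,3)·0.666667^3·0.333333^6 = 0.03414
1 − 0.04242 = 0.95758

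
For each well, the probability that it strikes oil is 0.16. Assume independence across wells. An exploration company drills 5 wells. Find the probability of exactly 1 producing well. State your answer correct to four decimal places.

X ~ Binomial(n=5, p=0.16).
P(X=1) = C(5,1) · p^1 · (1−p)^4
= 5 · 0.16 · 0.49787 = 0.398297

0.3983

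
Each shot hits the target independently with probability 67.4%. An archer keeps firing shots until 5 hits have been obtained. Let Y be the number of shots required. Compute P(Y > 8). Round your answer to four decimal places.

0.2438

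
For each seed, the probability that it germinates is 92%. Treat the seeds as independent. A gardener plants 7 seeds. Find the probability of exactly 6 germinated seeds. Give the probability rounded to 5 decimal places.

0.33956

X ~ Binomial(n=7, p=0.92).
P(X=6) = C(7,6) · p^6 · (1−p)^1
= 7 · 0.60636 · 0.08 = 0.3395588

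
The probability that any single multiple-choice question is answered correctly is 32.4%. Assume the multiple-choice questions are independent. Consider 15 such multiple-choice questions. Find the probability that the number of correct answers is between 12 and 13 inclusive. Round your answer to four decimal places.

0.0002

X ~ Binomial(15, 0.324); P(12 ≤ X ≤ 13) = Σ C(15,k) p^k (1−p)^(15−k) over k:
  k=12: C(15,12)·0.324^12·0.676^3 = 0.000188
  k=13: C(15,13)·0.324^13·0.676^2 = 0.000021
Total = 0.000209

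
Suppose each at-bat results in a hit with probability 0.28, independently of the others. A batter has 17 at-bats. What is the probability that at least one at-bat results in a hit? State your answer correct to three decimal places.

0.996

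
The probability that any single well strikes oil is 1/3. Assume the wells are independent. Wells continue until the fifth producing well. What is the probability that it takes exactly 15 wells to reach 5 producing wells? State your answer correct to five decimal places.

Y = trial on which the fifth success occurs; negative binomial, r=5, p=0.333333.
P(Y=15) = C(14,4) · p^5 · (1−p)^10
= 1001 · 0.0041152 · 0.017342 = 0.0714357

0.07144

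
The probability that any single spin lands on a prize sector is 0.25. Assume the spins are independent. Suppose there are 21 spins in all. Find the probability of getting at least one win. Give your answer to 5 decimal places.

P(at least one) = 1 − P(none) = 1 − (1 − 0.25)^21
= 1 − 0.0023784 = 0.9976216

0.99762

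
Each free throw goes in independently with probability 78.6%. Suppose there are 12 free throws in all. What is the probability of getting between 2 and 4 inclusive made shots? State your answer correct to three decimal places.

X ~ Binomial(12, 0.786); P(2 ≤ X ≤ 4) = Σ C(12,k) p^k (1−p)^(12−k) over k:
  k=2: C(12,2)·0.786^2·0.214^10 = 0.00001
  k=3: C(12,3)·0.786^3·0.214^9 = 0.00010
  k=4: C(12,4)·0.786^4·0.214^8 = 0.00083
Total = 0.00094

0.001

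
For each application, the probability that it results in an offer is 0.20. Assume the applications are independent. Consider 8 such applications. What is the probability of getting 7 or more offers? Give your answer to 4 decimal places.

0.0001

X ~ Binomial(8, 0.20); P(X ≥ 7) = Σ C(8,k) p^k (1−p)^(8−k) over k:
  k=7: C(8,7)·0.20^7·0.80^1 = 0.000082
  k=8: C(8,8)·0.20^8·0.80^0 = 0.000003
Total = 0.000084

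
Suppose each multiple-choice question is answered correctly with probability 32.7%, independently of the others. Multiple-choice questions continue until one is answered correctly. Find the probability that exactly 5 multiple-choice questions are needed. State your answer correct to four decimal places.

0.0671

Geometric (trials to first success), p = 0.327.
P(Y = 5) = (1−p)^4 · p = 0.20514 · 0.327 = 0.067082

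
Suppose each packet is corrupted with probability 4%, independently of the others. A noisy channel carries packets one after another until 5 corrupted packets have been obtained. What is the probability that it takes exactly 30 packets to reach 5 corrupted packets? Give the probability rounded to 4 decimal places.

Y = trial on which the fifth success occurs; negative binomial, r=5, p=0.04.
P(Y=30) = C(29,4) · p^5 · (1−p)^25
= 23751 · 1.024e-07 · 0.3604 = 0.000877

0.0009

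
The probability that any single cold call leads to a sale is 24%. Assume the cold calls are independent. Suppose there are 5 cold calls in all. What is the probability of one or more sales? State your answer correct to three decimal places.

0.746

P(at least one) = 1 − P(none) = 1 − (1 − 0.24)^5
= 1 − 0.25355 = 0.74645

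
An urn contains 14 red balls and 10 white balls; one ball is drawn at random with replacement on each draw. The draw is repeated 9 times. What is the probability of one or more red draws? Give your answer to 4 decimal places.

0.9996

P(at least one) = 1 − P(none) = 1 − (1 − 0.583333)^9
= 1 − 0.000379 = 0.999621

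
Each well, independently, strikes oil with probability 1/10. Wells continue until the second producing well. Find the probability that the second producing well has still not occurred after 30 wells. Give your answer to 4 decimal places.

0.1837

Needing more than 30 wells ⇔ fewer than 2 successes in the first 30. With X ~ Binomial(30, 0.10), P(Y > 30) = P(X ≤ 1).
  k=0: C(30,0)·0.10^0·0.90^30 = 0.042391
  k=1: C(30,1)·0.10^1·0.90^29 = 0.141304
P(X ≤ 1) = 0.183695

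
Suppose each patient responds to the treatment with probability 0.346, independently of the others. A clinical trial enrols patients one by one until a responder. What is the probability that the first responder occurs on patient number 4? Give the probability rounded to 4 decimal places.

Geometric (trials to first success), p = 0.346.
P(Y = 4) = (1−p)^3 · p = 0.27973 · 0.346 = 0.096785

0.0968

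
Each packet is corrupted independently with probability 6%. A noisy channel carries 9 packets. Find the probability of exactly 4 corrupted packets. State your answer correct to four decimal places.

0.0012

X ~ Binomial(n=9, p=0.06).
P(X=4) = C(9,4) · p^4 · (1−p)^5
= 126 · 1.296e-05 · 0.7339 = 0.001198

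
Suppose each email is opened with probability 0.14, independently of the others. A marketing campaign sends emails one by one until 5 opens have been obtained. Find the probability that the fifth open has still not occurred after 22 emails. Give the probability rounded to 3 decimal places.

0.814

Needing more than 22 emails ⇔ fewer than 5 successes in the first 22. With X ~ Binomial(22, 0.14), P(Y > 22) = P(X ≤ 4).
  k=0: C(22,0)·0.14^0·0.86^22 = 0.03622
  k=1: C(22,1)·0.14^1·0.86^21 = 0.12972
  k=2: C(22,2)·0.14^2·0.86^20 = 0.22174
  k=3: C(22,3)·0.14^3·0.86^19 = 0.24064
  k=4: C(22,4)·0.14^4·0.86^18 = 0.18608
P(X ≤ 4) = 0.81440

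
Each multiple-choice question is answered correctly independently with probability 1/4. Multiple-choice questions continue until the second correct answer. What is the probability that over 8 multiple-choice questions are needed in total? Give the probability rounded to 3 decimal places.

0.367

Needing more than 8 multiple-choice questions ⇔ fewer than 2 successes in the first 8. With X ~ Binomial(8, 0.25), P(Y > 8) = P(X ≤ 1).
  k=0: C(8,0)·0.25^0·0.75^8 = 0.10011
  k=1: C(8,1)·0.25^1·0.75^7 = 0.26697
P(X ≤ 1) = 0.36708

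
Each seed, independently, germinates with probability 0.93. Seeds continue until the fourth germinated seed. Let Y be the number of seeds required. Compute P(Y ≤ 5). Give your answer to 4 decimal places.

Finishing within 5 seeds ⇔ at least 4 successes in the first 5. With X ~ Binomial(5, 0.93), P(Y ≤ 5) = 1 − P(X ≤ 3).
  k=0: C(5,0)·0.93^0·0.07^5 = 0.000002
  k=1: C(5,1)·0.93^1·0.07^4 = 0.000112
  k=2: C(5,2)·0.93^2·0.07^3 = 0.002967
  k=3: C(5,3)·0.93^3·0.07^2 = 0.039413
1 − 0.042493 = 0.957507

0.9575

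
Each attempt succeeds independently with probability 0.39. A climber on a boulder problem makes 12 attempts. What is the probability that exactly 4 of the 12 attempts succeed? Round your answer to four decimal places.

0.2195

X ~ Binomial(n=12, p=0.39).
P(X=4) = C(12,4) · p^4 · (1−p)^8
= 495 · 0.023134 · 0.019171 = 0.219534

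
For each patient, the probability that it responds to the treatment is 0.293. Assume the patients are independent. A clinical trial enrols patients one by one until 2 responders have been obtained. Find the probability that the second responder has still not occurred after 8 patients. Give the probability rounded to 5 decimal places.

0.26939

Needing more than 8 patients ⇔ fewer than 2 successes in the first 8. With X ~ Binomial(8, 0.293), P(Y > 8) = P(X ≤ 1).
  k=0: C(8,0)·0.293^0·0.707^8 = 0.0624245
  k=1: C(8,1)·0.293^1·0.707^7 = 0.2069634
P(X ≤ 1) = 0.2693879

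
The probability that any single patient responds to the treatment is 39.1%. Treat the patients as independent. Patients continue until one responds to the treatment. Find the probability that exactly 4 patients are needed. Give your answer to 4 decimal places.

0.0883

Geometric (trials to first success), p = 0.391.
P(Y = 4) = (1−p)^3 · p = 0.22587 · 0.391 = 0.088314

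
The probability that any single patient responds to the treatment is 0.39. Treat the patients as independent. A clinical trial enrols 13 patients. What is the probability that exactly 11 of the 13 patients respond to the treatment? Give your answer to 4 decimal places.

X ~ Binomial(n=13, p=0.39).
P(X=11) = C(13,11) · p^11 · (1−p)^2
= 78 · 3.1748e-05 · 0.3721 = 0.000921

0.0009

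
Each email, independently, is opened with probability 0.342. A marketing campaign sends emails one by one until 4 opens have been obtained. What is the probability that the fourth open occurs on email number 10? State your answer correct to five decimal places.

0.09327

Y = trial on which the fourth success occurs; negative binomial, r=4, p=0.342.
P(Y=10) = C(9,3) · p^4 · (1−p)^6
= 84 · 0.013681 · 0.081162 = 0.0932694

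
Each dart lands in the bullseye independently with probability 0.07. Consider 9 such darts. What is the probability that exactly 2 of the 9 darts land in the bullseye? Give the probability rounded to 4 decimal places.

X ~ Binomial(n=9, p=0.07).
P(X=2) = C(9,2) · p^2 · (1−p)^7
= 36 · 0.0049 · 0.6017 = 0.106140

0.1061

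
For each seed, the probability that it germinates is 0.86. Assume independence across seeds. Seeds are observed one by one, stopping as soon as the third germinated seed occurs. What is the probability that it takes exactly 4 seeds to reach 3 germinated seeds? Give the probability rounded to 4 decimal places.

0.2671

Y = trial on which the third success occurs; negative binomial, r=3, p=0.86.
P(Y=4) = C(3,2) · p^3 · (1−p)^1
= 3 · 0.63606 · 0.14 = 0.267144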